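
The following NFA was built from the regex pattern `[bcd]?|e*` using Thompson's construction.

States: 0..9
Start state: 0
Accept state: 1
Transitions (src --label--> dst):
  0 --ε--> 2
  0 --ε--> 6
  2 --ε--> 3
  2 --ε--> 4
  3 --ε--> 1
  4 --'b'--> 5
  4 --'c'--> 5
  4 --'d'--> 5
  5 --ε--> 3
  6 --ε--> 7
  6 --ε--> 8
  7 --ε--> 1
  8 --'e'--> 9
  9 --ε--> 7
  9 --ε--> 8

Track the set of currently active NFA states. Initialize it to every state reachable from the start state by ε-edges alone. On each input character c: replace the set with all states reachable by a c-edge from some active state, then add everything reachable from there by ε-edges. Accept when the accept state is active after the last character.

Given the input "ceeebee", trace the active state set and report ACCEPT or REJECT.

S₀ = ε-closure({0}) = {0,1,2,3,4,6,7,8}
'c' @ 1: {1,3,5}  (accept∈set)
'e' @ 2: {}  — state set empty
rest 'eebee' ignored (set empty)
after full input: {}  (accept=1 not in)

Answer: REJECT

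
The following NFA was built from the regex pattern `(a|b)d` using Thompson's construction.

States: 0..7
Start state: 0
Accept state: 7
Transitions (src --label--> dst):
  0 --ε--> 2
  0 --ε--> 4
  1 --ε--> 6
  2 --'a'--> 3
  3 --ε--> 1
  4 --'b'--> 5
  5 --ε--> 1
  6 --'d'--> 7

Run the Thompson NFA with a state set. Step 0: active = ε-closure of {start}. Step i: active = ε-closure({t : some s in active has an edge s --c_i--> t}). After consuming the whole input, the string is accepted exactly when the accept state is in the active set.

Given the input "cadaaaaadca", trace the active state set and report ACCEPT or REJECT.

Answer: REJECT

Trace:
S₀ = ε-closure({0}) = {0,2,4}
'c' @ 1: {}  — dead — no transitions
rest 'adaaaaadca' ignored (set empty)
end set {} — state 7 not in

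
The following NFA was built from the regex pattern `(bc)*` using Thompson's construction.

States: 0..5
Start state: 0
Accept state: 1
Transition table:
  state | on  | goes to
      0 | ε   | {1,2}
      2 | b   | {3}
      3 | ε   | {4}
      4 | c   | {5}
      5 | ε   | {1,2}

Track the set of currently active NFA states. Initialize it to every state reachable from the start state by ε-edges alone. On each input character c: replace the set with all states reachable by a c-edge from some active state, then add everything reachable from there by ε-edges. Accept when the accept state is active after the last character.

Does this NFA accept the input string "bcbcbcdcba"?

initial (ε-close {0}): {0,1,2}
'b' @ 1: {3,4}
'c' @ 2: {1,2,5}  ✓accept
'b' @ 3: {3,4}
'c' @ 4: {1,2,5}  ✓accept
'b' @ 5: {3,4}
'c' @ 6: {1,2,5}  ✓accept
'd' @ 7: {}  — state set empty
rest 'cba' ignored (set empty)
final: {}; accept 1 not in set

Answer: REJECT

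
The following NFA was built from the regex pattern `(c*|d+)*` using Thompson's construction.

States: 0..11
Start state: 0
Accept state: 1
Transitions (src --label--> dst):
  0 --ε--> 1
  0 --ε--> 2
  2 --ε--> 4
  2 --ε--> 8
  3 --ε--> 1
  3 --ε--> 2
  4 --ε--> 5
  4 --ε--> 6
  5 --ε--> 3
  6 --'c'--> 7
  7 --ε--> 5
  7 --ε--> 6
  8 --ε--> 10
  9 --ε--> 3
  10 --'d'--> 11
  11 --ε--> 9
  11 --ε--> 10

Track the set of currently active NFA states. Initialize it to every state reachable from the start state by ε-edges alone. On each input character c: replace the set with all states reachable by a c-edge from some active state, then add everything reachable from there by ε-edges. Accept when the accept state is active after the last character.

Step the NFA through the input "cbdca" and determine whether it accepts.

Answer: REJECT

Derivation:
S₀ = ε-closure({0}) = {0,1,2,3,4,5,6,8,10}
'c' @ 1: {1,2,3,4,5,6,7,8,10}  ✓accept
'b' @ 2: {}  — state set empty
rest 'dca' ignored (set empty)
end set {} — state 1 not in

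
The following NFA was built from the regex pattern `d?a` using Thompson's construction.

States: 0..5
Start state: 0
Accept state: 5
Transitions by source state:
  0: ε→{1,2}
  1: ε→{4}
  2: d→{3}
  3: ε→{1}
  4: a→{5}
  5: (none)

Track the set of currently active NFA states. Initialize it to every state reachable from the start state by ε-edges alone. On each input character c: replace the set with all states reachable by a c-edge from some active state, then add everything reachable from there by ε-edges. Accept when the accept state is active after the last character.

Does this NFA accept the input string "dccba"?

Answer: REJECT

Derivation:
initial (ε-close {0}): {0,1,2,4}
'd' @ 1: {1,3,4}
'c' @ 2: {}  — dead — no transitions
rest 'cba' ignored (set empty)
after full input: {}  (accept=5 not in)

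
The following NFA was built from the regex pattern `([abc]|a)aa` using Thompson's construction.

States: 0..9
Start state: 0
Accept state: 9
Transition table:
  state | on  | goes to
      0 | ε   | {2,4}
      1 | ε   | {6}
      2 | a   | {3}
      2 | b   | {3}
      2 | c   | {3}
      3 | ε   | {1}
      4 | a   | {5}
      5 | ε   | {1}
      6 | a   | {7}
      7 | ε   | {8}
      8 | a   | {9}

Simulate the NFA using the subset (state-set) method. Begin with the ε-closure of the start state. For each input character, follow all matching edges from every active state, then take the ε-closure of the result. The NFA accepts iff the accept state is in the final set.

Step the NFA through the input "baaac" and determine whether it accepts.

start: ε-closure({0}) = {0,2,4}
'b' @ 1: {1,3,6}
'a' @ 2: {7,8}
'a' @ 3: {9}  [accepting]
'a' @ 4: {}  — dead — no transitions
rest 'c' ignored (set empty)
end set {} — state 9 not in

Answer: REJECT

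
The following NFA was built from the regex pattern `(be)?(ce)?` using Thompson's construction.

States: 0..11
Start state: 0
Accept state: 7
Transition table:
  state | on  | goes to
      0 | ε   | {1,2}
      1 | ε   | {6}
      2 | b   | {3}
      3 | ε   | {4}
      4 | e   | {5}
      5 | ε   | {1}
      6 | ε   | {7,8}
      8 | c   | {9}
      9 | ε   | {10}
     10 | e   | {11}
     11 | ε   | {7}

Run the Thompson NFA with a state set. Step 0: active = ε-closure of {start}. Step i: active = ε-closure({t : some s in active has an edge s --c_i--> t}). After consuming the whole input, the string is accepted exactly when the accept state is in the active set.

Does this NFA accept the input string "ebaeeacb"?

Answer: REJECT

Trace:
initial (ε-close {0}): {0,1,2,6,7,8}
'e' @ 1: {}  — state set empty
rest 'baeeacb' ignored (set empty)
final: {}; accept 7 not in set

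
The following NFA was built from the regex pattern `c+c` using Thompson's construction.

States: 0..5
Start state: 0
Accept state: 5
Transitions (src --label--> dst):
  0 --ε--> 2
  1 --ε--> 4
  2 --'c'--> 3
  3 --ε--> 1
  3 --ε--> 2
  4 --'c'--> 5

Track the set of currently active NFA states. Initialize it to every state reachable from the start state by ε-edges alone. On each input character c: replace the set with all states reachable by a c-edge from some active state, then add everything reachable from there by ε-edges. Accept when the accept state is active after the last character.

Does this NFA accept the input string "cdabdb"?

Answer: REJECT

Steps:
start: ε-closure({0}) = {0,2}
'c' @ 1: {1,2,3,4}
'd' @ 2: {}  — state set empty
rest 'abdb' ignored (set empty)
after full input: {}  (accept=5 not in)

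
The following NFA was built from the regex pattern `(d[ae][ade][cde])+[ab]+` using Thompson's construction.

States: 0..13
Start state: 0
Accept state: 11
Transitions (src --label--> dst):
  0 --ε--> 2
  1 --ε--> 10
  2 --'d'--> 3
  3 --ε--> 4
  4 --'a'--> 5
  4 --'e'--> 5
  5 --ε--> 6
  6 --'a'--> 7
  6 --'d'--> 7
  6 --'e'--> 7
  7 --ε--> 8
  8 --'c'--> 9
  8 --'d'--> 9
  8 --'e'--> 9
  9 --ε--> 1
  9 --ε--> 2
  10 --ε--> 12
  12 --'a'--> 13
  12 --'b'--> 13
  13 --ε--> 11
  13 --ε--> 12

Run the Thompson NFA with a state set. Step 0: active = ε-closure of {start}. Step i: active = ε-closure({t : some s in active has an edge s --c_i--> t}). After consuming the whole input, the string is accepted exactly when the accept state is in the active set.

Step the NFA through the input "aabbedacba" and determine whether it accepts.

Answer: REJECT

Derivation:
start: ε-closure({0}) = {0,2}
'a' @ 1: {}  — state set empty
rest 'abbedacba' ignored (set empty)
end set {} — state 11 not in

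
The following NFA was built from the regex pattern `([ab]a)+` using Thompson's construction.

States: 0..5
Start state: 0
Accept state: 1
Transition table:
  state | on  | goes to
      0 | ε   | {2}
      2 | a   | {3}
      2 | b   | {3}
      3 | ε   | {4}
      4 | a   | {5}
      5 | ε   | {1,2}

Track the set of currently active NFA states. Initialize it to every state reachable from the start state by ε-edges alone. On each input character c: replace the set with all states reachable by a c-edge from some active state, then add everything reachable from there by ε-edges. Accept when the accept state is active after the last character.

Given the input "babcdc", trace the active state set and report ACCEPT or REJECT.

initial (ε-close {0}): {0,2}
'b' @ 1: {3,4}
'a' @ 2: {1,2,5}  [accepting]
'b' @ 3: {3,4}
'c' @ 4: {}  — dead — no transitions
rest 'dc' ignored (set empty)
end set {} — state 1 not in

Answer: REJECT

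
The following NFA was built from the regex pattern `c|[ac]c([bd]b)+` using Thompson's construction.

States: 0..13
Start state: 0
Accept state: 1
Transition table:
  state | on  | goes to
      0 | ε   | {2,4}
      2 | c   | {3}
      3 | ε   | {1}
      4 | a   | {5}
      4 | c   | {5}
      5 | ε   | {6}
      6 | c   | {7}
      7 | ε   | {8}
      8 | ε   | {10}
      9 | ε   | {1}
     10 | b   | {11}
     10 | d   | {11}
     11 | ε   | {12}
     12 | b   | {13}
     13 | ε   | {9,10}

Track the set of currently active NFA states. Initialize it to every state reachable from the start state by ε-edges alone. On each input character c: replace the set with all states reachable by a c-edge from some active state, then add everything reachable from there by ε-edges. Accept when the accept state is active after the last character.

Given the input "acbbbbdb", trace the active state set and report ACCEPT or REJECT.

Answer: ACCEPT

Trace:
initial (ε-close {0}): {0,2,4}
'a' @ 1: {5,6}
'c' @ 2: {7,8,10}
'b' @ 3: {11,12}
'b' @ 4: {1,9,10,13}  ✓accept
'b' @ 5: {11,12}
'b' @ 6: {1,9,10,13}  ✓accept
'd' @ 7: {11,12}
'b' @ 8: {1,9,10,13}  ✓accept
after full input: {1,9,10,13}  (accept=1 in)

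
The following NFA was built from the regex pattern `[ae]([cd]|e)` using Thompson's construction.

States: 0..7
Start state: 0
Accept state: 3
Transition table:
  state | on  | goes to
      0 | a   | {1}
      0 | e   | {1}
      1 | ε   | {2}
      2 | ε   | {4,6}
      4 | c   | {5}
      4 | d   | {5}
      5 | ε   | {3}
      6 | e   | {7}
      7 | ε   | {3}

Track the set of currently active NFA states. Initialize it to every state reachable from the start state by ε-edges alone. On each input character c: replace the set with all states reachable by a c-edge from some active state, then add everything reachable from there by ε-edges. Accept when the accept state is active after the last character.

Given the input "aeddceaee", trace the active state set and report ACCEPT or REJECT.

start: ε-closure({0}) = {0}
'a' @ 1: {1,2,4,6}
'e' @ 2: {3,7}  ✓accept
'd' @ 3: {}  — state set empty
rest 'dceaee' ignored (set empty)
after full input: {}  (accept=3 not in)

Answer: REJECT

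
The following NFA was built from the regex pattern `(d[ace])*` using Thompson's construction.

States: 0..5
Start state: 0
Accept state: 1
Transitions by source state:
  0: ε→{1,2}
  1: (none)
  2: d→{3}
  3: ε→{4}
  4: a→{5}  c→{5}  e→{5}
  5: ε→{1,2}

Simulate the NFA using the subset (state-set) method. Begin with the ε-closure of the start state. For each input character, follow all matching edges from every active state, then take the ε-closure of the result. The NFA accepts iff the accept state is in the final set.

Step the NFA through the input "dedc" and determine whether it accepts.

Answer: ACCEPT

Steps:
start: ε-closure({0}) = {0,1,2}
'd' @ 1: {3,4}
'e' @ 2: {1,2,5}  [accepting]
'd' @ 3: {3,4}
'c' @ 4: {1,2,5}  [accepting]
final: {1,2,5}; accept 1 in set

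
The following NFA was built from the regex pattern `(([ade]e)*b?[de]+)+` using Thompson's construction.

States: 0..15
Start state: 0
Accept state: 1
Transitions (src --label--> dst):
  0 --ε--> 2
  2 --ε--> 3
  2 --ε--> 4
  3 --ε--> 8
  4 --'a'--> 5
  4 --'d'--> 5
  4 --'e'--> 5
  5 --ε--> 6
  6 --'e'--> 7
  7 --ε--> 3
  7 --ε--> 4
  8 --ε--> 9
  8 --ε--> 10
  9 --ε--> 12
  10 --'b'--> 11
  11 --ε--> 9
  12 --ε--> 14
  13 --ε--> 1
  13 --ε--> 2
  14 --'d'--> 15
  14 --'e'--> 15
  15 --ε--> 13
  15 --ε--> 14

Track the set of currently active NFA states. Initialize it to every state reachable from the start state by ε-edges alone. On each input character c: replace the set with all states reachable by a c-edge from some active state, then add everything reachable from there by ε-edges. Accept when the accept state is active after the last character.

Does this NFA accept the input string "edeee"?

S₀ = ε-closure({0}) = {0,2,3,4,8,9,10,12,14}
'e' @ 1: {1,2,3,4,5,6,8,9,10,12,13,14,15}  (accept∈set)
'd' @ 2: {1,2,3,4,5,6,8,9,10,12,13,14,15}  (accept∈set)
'e' @ 3: {1,2,3,4,5,6,7,8,9,10,12,13,14,15}  (accept∈set)
'e' @ 4: {1,2,3,4,5,6,7,8,9,10,12,13,14,15}  (accept∈set)
'e' @ 5: {1,2,3,4,5,6,7,8,9,10,12,13,14,15}  (accept∈set)
after full input: {1,2,3,4,5,6,7,8,9,10,12,13,14,15}  (accept=1 in)

Answer: ACCEPT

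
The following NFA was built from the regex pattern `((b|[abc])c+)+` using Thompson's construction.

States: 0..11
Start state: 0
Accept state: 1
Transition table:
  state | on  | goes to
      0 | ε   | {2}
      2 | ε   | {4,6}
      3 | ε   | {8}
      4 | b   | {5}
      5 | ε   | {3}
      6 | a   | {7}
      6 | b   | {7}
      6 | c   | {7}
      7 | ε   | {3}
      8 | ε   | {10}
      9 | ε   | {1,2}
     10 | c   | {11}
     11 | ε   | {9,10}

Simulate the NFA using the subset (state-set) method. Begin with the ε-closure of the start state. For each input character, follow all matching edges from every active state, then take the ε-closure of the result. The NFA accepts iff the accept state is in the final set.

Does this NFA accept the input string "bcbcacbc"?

Answer: ACCEPT

Derivation:
initial (ε-close {0}): {0,2,4,6}
'b' @ 1: {3,5,7,8,10}
'c' @ 2: {1,2,4,6,9,10,11}  (accept∈set)
'b' @ 3: {3,5,7,8,10}
'c' @ 4: {1,2,4,6,9,10,11}  (accept∈set)
'a' @ 5: {3,7,8,10}
'c' @ 6: {1,2,4,6,9,10,11}  (accept∈set)
'b' @ 7: {3,5,7,8,10}
'c' @ 8: {1,2,4,6,9,10,11}  (accept∈set)
end set {1,2,4,6,9,10,11} — state 1 in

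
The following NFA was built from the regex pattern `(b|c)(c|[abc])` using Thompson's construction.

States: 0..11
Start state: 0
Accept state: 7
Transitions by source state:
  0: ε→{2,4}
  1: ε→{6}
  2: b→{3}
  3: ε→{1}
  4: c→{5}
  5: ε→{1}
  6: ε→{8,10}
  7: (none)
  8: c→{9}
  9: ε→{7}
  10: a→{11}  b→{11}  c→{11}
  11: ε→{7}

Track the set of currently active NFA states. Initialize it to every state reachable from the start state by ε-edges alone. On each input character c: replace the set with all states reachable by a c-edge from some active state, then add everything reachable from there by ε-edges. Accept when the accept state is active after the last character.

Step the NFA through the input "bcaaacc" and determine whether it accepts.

start: ε-closure({0}) = {0,2,4}
'b' @ 1: {1,3,6,8,10}
'c' @ 2: {7,9,11}  [accepting]
'a' @ 3: {}  — no active states
rest 'aacc' ignored (set empty)
after full input: {}  (accept=7 not in)

Answer: REJECT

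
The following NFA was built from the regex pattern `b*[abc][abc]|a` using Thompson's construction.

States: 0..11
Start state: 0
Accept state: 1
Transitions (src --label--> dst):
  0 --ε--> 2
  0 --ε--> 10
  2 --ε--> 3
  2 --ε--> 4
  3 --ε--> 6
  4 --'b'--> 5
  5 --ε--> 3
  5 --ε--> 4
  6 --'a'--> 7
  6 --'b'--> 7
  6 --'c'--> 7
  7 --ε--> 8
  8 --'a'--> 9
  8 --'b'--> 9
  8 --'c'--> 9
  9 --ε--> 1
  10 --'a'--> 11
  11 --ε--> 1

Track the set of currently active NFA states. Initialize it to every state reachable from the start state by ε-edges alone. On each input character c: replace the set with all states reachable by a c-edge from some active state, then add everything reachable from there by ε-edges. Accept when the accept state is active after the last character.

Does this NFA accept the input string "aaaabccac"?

start: ε-closure({0}) = {0,2,3,4,6,10}
'a' @ 1: {1,7,8,11}  [accepting]
'a' @ 2: {1,9}  [accepting]
'a' @ 3: {}  — dead — no transitions
rest 'abccac' ignored (set empty)
end set {} — state 1 not in

Answer: REJECT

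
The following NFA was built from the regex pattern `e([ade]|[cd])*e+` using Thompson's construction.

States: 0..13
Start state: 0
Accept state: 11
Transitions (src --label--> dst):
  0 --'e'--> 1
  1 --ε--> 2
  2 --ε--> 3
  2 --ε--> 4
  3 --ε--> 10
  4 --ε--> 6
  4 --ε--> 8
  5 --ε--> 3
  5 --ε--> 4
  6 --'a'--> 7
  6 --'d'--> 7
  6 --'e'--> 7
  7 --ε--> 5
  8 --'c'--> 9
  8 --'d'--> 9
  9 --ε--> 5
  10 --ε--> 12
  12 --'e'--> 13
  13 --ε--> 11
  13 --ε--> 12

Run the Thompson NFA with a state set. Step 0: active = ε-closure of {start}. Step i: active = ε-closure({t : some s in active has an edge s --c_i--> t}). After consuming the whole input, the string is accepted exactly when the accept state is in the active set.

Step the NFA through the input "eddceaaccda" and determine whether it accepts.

initial (ε-close {0}): {0}
'e' @ 1: {1,2,3,4,6,8,10,12}
'd' @ 2: {3,4,5,6,7,8,9,10,12}
'd' @ 3: {3,4,5,6,7,8,9,10,12}
'c' @ 4: {3,4,5,6,8,9,10,12}
'e' @ 5: {3,4,5,6,7,8,10,11,12,13}  ✓accept
'a' @ 6: {3,4,5,6,7,8,10,12}
'a' @ 7: {3,4,5,6,7,8,10,12}
'c' @ 8: {3,4,5,6,8,9,10,12}
'c' @ 9: {3,4,5,6,8,9,10,12}
'd' @ 10: {3,4,5,6,7,8,9,10,12}
'a' @ 11: {3,4,5,6,7,8,10,12}
final: {3,4,5,6,7,8,10,12}; accept 11 not in set

Answer: REJECT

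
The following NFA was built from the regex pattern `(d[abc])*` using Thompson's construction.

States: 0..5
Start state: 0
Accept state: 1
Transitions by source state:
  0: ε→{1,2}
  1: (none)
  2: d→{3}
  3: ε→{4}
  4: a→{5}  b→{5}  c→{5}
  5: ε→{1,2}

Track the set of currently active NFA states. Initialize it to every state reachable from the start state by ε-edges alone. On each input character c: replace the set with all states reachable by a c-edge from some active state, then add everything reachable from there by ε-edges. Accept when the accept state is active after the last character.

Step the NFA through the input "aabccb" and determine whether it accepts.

start: ε-closure({0}) = {0,1,2}
'a' @ 1: {}  — no active states
rest 'abccb' ignored (set empty)
end set {} — state 1 not in

Answer: REJECT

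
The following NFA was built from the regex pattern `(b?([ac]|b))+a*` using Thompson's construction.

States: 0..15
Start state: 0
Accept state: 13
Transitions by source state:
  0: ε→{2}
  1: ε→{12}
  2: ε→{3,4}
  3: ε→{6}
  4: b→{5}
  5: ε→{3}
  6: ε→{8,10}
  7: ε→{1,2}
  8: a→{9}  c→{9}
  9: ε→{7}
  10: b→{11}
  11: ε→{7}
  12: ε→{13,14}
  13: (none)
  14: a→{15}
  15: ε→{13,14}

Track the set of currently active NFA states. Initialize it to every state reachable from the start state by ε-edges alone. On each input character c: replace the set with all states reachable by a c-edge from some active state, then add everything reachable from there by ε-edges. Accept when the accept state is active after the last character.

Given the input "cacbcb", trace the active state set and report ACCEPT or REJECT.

start: ε-closure({0}) = {0,2,3,4,6,8,10}
'c' @ 1: {1,2,3,4,6,7,8,9,10,12,13,14}  ✓accept
'a' @ 2: {1,2,3,4,6,7,8,9,10,12,13,14,15}  ✓accept
'c' @ 3: {1,2,3,4,6,7,8,9,10,12,13,14}  ✓accept
'b' @ 4: {1,2,3,4,5,6,7,8,10,11,12,13,14}  ✓accept
'c' @ 5: {1,2,3,4,6,7,8,9,10,12,13,14}  ✓accept
'b' @ 6: {1,2,3,4,5,6,7,8,10,11,12,13,14}  ✓accept
end set {1,2,3,4,5,6,7,8,10,11,12,13,14} — state 13 in

Answer: ACCEPT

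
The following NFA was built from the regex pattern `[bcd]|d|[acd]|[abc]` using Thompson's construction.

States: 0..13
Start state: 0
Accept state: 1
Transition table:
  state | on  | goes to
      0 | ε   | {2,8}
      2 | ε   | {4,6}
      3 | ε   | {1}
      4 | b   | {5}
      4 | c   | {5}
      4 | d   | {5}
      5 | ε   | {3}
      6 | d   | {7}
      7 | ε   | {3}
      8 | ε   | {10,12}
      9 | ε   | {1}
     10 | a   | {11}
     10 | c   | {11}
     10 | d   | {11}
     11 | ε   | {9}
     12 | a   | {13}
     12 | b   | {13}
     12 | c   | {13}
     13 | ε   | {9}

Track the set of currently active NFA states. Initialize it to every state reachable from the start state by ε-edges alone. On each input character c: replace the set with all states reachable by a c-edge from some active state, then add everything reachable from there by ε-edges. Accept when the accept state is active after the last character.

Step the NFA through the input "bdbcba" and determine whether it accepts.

S₀ = ε-closure({0}) = {0,2,4,6,8,10,12}
'b' @ 1: {1,3,5,9,13}  ✓accept
'd' @ 2: {}  — dead — no transitions
rest 'bcba' ignored (set empty)
end set {} — state 1 not in

Answer: REJECT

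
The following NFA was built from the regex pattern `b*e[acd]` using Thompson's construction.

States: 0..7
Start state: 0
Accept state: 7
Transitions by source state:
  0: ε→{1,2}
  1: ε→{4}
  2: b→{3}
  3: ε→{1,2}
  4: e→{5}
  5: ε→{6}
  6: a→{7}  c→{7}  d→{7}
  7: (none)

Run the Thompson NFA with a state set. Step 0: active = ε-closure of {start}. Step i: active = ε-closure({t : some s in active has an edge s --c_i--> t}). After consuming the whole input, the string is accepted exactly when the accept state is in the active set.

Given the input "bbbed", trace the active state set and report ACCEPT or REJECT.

start: ε-closure({0}) = {0,1,2,4}
'b' @ 1: {1,2,3,4}
'b' @ 2: {1,2,3,4}
'b' @ 3: {1,2,3,4}
'e' @ 4: {5,6}
'd' @ 5: {7}  [accepting]
after full input: {7}  (accept=7 in)

Answer: ACCEPT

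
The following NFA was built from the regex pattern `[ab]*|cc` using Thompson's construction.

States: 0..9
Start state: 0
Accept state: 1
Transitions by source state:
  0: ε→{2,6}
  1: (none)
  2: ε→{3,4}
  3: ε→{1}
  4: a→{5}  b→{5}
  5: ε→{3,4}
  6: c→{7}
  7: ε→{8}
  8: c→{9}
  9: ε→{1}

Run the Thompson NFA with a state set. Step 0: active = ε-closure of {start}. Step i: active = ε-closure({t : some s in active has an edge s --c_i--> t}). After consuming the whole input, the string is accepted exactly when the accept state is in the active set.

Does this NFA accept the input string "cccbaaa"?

Answer: REJECT

Derivation:
initial (ε-close {0}): {0,1,2,3,4,6}
'c' @ 1: {7,8}
'c' @ 2: {1,9}  ✓accept
'c' @ 3: {}  — no active states
rest 'baaa' ignored (set empty)
final: {}; accept 1 not in set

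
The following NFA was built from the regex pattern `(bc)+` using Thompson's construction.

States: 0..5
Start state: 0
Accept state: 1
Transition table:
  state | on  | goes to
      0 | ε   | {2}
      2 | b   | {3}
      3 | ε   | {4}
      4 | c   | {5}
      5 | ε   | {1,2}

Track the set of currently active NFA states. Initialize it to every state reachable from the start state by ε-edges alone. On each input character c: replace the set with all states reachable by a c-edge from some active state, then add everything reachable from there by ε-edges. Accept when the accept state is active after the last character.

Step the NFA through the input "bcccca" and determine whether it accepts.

Answer: REJECT

Trace:
start: ε-closure({0}) = {0,2}
'b' @ 1: {3,4}
'c' @ 2: {1,2,5}  [accepting]
'c' @ 3: {}  — no active states
rest 'cca' ignored (set empty)
final: {}; accept 1 not in set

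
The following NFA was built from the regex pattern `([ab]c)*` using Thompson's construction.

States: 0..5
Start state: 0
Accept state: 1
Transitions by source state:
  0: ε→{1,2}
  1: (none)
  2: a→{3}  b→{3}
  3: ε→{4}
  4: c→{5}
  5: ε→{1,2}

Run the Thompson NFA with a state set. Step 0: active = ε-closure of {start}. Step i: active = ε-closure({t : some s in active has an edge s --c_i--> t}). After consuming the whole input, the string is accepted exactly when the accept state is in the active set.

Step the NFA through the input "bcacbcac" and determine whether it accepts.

start: ε-closure({0}) = {0,1,2}
'b' @ 1: {3,4}
'c' @ 2: {1,2,5}  [accepting]
'a' @ 3: {3,4}
'c' @ 4: {1,2,5}  [accepting]
'b' @ 5: {3,4}
'c' @ 6: {1,2,5}  [accepting]
'a' @ 7: {3,4}
'c' @ 8: {1,2,5}  [accepting]
end set {1,2,5} — state 1 in

Answer: ACCEPT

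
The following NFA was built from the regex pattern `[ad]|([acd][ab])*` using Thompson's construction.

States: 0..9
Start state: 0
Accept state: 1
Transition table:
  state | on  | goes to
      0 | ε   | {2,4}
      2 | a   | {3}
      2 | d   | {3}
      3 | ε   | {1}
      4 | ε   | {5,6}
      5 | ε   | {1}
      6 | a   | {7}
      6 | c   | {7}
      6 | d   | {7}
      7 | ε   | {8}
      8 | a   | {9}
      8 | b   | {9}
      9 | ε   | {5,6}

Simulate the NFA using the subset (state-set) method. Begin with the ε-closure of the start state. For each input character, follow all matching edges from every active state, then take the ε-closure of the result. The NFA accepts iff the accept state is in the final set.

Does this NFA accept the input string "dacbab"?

Answer: ACCEPT

Trace:
initial (ε-close {0}): {0,1,2,4,5,6}
'd' @ 1: {1,3,7,8}  [accepting]
'a' @ 2: {1,5,6,9}  [accepting]
'c' @ 3: {7,8}
'b' @ 4: {1,5,6,9}  [accepting]
'a' @ 5: {7,8}
'b' @ 6: {1,5,6,9}  [accepting]
end set {1,5,6,9} — state 1 in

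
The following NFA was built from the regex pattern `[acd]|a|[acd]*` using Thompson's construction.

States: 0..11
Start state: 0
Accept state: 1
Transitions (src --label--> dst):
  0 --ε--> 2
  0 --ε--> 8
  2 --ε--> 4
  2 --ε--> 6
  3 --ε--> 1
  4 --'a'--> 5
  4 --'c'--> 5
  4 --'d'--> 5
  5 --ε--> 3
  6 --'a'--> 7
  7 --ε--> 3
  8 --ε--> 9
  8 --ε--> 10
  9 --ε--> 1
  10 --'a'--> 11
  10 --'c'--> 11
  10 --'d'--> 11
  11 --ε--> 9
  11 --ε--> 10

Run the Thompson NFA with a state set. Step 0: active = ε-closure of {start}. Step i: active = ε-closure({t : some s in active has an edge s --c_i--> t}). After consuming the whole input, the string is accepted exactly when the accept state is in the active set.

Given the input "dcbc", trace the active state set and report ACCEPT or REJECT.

initial (ε-close {0}): {0,1,2,4,6,8,9,10}
'd' @ 1: {1,3,5,9,10,11}  (accept∈set)
'c' @ 2: {1,9,10,11}  (accept∈set)
'b' @ 3: {}  — dead — no transitions
rest 'c' ignored (set empty)
end set {} — state 1 not in

Answer: REJECT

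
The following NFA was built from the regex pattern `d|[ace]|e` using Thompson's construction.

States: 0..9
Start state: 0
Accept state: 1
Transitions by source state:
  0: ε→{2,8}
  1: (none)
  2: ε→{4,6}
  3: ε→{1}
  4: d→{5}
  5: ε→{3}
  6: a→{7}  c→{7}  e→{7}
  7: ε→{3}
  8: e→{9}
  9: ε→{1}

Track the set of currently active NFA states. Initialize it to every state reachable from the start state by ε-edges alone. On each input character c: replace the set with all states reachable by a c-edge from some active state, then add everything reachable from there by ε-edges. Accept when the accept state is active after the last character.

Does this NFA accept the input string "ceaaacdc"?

start: ε-closure({0}) = {0,2,4,6,8}
'c' @ 1: {1,3,7}  (accept∈set)
'e' @ 2: {}  — state set empty
rest 'aaacdc' ignored (set empty)
after full input: {}  (accept=1 not in)

Answer: REJECT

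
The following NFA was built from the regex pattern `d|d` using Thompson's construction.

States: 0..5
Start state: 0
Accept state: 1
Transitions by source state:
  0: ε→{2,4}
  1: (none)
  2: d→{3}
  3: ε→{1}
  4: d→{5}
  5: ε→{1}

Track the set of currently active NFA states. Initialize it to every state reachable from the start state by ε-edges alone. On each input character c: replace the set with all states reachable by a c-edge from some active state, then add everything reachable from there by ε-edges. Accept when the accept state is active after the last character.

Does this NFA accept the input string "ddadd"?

start: ε-closure({0}) = {0,2,4}
'd' @ 1: {1,3,5}  [accepting]
'd' @ 2: {}  — state set empty
rest 'add' ignored (set empty)
end set {} — state 1 not in

Answer: REJECT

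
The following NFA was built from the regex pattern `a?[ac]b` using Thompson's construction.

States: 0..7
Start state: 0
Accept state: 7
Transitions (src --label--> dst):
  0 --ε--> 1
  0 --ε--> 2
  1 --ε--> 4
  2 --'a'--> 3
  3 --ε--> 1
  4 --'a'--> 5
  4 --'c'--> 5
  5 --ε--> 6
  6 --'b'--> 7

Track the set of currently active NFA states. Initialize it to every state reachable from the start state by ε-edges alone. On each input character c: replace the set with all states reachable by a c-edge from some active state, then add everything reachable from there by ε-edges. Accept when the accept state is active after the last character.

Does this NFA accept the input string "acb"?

S₀ = ε-closure({0}) = {0,1,2,4}
'a' @ 1: {1,3,4,5,6}
'c' @ 2: {5,6}
'b' @ 3: {7}  ✓accept
end set {7} — state 7 in

Answer: ACCEPT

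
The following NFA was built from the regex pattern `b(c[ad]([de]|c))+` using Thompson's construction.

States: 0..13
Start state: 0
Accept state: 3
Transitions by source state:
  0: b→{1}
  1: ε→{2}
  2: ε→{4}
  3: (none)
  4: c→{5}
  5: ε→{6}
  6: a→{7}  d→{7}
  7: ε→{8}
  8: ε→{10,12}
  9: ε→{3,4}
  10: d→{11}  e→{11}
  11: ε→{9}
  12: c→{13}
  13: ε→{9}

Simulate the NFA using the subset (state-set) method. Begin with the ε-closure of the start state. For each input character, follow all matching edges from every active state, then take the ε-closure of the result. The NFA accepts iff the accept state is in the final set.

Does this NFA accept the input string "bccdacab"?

Answer: REJECT

Steps:
S₀ = ε-closure({0}) = {0}
'b' @ 1: {1,2,4}
'c' @ 2: {5,6}
'c' @ 3: {}  — dead — no transitions
rest 'dacab' ignored (set empty)
final: {}; accept 3 not in set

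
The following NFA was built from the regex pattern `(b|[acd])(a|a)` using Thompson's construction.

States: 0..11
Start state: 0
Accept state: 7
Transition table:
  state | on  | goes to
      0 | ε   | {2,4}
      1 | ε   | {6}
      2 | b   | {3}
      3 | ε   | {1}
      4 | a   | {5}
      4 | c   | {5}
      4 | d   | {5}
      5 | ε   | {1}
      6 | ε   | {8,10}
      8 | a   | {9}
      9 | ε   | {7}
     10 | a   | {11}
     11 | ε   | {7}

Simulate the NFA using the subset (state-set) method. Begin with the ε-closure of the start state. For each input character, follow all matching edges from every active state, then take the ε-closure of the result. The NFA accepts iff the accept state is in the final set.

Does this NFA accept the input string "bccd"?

Answer: REJECT

Steps:
S₀ = ε-closure({0}) = {0,2,4}
'b' @ 1: {1,3,6,8,10}
'c' @ 2: {}  — dead — no transitions
rest 'cd' ignored (set empty)
end set {} — state 7 not in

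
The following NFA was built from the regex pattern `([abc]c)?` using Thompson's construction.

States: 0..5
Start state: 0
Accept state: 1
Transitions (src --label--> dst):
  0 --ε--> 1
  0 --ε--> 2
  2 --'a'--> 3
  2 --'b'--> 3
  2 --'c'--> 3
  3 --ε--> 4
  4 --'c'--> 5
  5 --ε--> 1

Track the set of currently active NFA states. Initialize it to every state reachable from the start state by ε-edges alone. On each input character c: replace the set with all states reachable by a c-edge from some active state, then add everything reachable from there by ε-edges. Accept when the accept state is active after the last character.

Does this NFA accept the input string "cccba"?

Answer: REJECT

Steps:
S₀ = ε-closure({0}) = {0,1,2}
'c' @ 1: {3,4}
'c' @ 2: {1,5}  [accepting]
'c' @ 3: {}  — no active states
rest 'ba' ignored (set empty)
final: {}; accept 1 not in set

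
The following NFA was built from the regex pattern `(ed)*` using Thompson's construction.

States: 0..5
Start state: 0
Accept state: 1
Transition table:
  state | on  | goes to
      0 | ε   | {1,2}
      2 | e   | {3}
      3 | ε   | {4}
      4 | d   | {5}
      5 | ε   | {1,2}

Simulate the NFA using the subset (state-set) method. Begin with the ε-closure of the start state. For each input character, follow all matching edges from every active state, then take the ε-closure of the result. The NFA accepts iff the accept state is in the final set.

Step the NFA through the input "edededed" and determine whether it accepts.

start: ε-closure({0}) = {0,1,2}
'e' @ 1: {3,4}
'd' @ 2: {1,2,5}  ✓accept
'e' @ 3: {3,4}
'd' @ 4: {1,2,5}  ✓accept
'e' @ 5: {3,4}
'd' @ 6: {1,2,5}  ✓accept
'e' @ 7: {3,4}
'd' @ 8: {1,2,5}  ✓accept
end set {1,2,5} — state 1 in

Answer: ACCEPT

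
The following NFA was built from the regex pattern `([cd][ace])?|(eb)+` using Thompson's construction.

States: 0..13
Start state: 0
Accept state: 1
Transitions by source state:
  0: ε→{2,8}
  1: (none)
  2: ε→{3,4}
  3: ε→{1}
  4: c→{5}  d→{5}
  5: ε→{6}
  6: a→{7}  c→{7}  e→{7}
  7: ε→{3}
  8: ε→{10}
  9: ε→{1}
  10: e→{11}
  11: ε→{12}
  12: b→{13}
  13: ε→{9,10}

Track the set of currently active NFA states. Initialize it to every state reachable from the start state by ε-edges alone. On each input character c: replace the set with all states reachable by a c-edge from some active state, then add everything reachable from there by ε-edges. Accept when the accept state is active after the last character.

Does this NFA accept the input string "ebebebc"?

Answer: REJECT

Trace:
start: ε-closure({0}) = {0,1,2,3,4,8,10}
'e' @ 1: {11,12}
'b' @ 2: {1,9,10,13}  (accept∈set)
'e' @ 3: {11,12}
'b' @ 4: {1,9,10,13}  (accept∈set)
'e' @ 5: {11,12}
'b' @ 6: {1,9,10,13}  (accept∈set)
'c' @ 7: {}  — state set empty
final: {}; accept 1 not in set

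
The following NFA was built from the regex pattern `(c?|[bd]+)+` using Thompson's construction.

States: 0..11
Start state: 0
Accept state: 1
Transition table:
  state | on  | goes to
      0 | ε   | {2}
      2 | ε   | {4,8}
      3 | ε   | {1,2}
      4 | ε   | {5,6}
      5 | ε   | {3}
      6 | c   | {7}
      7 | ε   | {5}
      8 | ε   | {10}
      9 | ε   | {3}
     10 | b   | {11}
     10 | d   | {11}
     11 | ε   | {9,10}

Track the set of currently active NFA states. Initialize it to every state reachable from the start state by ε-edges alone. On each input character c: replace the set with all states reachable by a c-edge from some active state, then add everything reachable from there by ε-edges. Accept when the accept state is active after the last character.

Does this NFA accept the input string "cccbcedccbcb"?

S₀ = ε-closure({0}) = {0,1,2,3,4,5,6,8,10}
'c' @ 1: {1,2,3,4,5,6,7,8,10}  (accept∈set)
'c' @ 2: {1,2,3,4,5,6,7,8,10}  (accept∈set)
'c' @ 3: {1,2,3,4,5,6,7,8,10}  (accept∈set)
'b' @ 4: {1,2,3,4,5,6,8,9,10,11}  (accept∈set)
'c' @ 5: {1,2,3,4,5,6,7,8,10}  (accept∈set)
'e' @ 6: {}  — dead — no transitions
rest 'dccbcb' ignored (set empty)
end set {} — state 1 not in

Answer: REJECT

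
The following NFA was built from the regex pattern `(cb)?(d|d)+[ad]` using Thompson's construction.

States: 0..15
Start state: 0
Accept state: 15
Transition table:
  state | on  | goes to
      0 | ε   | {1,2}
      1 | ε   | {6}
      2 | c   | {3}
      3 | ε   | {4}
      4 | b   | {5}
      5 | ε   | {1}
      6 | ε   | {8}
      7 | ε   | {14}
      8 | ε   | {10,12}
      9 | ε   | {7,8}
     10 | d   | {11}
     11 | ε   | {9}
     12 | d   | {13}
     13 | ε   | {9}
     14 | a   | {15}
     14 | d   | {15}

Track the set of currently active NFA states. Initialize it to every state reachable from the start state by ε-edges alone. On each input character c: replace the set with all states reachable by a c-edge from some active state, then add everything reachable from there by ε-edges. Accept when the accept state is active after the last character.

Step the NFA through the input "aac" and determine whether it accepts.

start: ε-closure({0}) = {0,1,2,6,8,10,12}
'a' @ 1: {}  — state set empty
rest 'ac' ignored (set empty)
end set {} — state 15 not in

Answer: REJECT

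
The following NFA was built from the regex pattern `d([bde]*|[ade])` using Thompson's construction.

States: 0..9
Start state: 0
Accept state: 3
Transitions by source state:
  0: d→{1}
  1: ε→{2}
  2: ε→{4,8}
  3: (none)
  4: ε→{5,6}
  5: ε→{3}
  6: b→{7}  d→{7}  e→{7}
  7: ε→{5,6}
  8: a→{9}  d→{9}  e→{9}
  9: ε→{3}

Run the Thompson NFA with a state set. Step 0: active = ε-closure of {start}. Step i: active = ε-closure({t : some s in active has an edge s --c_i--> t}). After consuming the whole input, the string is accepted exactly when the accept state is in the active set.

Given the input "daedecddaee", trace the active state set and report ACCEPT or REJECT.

start: ε-closure({0}) = {0}
'd' @ 1: {1,2,3,4,5,6,8}  (accept∈set)
'a' @ 2: {3,9}  (accept∈set)
'e' @ 3: {}  — dead — no transitions
rest 'decddaee' ignored (set empty)
end set {} — state 3 not in

Answer: REJECT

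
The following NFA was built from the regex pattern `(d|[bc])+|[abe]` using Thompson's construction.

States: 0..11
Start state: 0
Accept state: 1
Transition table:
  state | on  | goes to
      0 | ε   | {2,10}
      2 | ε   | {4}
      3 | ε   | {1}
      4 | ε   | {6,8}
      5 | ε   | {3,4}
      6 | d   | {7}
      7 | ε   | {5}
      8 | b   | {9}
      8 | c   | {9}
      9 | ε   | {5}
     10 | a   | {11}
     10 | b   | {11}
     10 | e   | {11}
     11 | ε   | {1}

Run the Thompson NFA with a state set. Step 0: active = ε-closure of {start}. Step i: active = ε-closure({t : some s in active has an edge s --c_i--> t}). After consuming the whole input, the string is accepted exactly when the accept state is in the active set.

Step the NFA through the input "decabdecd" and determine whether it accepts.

initial (ε-close {0}): {0,2,4,6,8,10}
'd' @ 1: {1,3,4,5,6,7,8}  (accept∈set)
'e' @ 2: {}  — dead — no transitions
rest 'cabdecd' ignored (set empty)
after full input: {}  (accept=1 not in)

Answer: REJECT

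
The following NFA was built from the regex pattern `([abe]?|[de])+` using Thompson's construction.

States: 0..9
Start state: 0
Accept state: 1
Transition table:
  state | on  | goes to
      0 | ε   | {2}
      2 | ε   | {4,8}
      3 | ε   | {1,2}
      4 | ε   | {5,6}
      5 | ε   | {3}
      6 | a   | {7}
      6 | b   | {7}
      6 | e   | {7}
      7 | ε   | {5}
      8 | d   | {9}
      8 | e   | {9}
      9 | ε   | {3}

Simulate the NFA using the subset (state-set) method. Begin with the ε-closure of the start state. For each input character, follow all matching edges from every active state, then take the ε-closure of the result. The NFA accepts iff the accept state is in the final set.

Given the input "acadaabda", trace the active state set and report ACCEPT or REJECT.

Answer: REJECT

Derivation:
initial (ε-close {0}): {0,1,2,3,4,5,6,8}
'a' @ 1: {1,2,3,4,5,6,7,8}  ✓accept
'c' @ 2: {}  — no active states
rest 'adaabda' ignored (set empty)
after full input: {}  (accept=1 not in)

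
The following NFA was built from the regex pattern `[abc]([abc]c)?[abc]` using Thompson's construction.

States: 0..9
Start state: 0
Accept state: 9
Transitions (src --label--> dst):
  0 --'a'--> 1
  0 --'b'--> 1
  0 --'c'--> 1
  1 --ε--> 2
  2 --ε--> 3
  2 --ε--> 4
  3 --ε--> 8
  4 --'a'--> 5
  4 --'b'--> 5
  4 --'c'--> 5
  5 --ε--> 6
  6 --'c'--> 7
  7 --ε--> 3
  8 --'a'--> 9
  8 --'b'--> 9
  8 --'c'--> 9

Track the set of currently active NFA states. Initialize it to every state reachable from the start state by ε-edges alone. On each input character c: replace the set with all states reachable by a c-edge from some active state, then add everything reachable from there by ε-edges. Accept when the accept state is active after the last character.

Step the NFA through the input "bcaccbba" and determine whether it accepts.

Answer: REJECT

Steps:
S₀ = ε-closure({0}) = {0}
'b' @ 1: {1,2,3,4,8}
'c' @ 2: {5,6,9}  ✓accept
'a' @ 3: {}  — dead — no transitions
rest 'ccbba' ignored (set empty)
end set {} — state 9 not in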